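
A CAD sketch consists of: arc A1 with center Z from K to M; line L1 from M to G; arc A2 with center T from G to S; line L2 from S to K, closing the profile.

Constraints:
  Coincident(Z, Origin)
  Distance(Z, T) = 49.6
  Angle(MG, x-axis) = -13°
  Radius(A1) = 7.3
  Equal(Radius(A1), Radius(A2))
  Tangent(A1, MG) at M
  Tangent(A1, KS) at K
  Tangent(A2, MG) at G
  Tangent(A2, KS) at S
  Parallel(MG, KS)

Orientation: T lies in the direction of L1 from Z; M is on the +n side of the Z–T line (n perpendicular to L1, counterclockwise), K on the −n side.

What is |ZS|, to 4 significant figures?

50.13

Tangency of A1 to both parallel lines with radius 7.3 puts M and K at Z ± 7.3·n: M = (1.642, 7.113), K = (-1.642, -7.113). Equal radii place G and S the same way about T: G = T + 7.3·n = (49.97, -4.045), S = T − 7.3·n = (46.69, -18.27). Then |ZS| = |S − Z| = 50.13.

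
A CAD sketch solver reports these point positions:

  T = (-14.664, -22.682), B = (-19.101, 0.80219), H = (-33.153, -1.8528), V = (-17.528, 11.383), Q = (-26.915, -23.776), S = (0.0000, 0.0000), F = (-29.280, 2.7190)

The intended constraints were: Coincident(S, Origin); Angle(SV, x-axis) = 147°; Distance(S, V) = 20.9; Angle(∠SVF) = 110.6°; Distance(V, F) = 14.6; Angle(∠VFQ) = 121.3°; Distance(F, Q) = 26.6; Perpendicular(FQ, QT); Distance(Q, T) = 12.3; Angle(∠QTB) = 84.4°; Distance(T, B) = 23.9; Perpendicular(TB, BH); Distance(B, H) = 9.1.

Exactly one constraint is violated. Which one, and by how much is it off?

Distance(B, H) = 9.1 — off by 5.20.

S = (0.00, 0.00) ✓; SV at 147.0° ✓; |SV| = 20.90 ✓; ∠SVF = 110.6° ✓; |VF| = 14.60 ✓; ∠VFQ = 121.3° ✓; |FQ| = 26.60 ✓; ∠(FQ, QT) = 90.00° ✓; |QT| = 12.30 ✓; ∠QTB = 84.40° ✓; |TB| = 23.90 ✓; ∠(TB, BH) = 90.00° ✓; |BH| = 14.30 ✗.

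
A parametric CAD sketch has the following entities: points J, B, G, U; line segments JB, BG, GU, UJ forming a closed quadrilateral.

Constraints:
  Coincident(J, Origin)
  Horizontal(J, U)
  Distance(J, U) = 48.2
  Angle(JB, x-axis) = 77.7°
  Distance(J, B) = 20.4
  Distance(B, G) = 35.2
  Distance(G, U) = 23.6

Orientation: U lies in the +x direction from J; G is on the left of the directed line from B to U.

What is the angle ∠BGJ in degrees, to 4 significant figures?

25.79°

Checks: |BG| = 35.20 ✓; |GU| = 23.60 ✓.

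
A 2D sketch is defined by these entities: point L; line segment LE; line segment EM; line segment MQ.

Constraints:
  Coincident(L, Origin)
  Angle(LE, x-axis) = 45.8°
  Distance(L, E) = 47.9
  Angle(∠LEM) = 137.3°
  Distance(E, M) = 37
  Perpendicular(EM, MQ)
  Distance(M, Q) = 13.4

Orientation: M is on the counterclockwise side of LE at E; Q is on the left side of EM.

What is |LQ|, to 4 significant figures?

74.68

L is at the origin; LE runs at 45.8° with length 47.9, so E = 47.9·(cos 45.8°, sin 45.8°) = (33.39, 34.34). ∠LEM = 137.3°, so EM runs at 45.8° + (180° − 137.3°) = 88.50° from the x-axis; with |EM| = 37.0, M = E + 37.0·(cos 88.50°, sin 88.50°) = (34.36, 71.33). EM is perpendicular to MQ; with |MQ| = 13.4 on the left of EM, Q = M + 13.4·(-0.9997, 0.02618) = (20.97, 71.68). Then |LQ| = |Q − L| = 74.68.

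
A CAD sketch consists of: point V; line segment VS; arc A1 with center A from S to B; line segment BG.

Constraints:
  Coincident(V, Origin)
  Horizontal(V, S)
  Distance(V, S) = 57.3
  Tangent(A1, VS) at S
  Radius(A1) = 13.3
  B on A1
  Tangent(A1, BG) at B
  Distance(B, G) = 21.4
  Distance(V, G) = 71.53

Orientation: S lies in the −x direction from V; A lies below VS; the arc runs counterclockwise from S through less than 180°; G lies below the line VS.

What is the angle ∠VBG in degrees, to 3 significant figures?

80.4°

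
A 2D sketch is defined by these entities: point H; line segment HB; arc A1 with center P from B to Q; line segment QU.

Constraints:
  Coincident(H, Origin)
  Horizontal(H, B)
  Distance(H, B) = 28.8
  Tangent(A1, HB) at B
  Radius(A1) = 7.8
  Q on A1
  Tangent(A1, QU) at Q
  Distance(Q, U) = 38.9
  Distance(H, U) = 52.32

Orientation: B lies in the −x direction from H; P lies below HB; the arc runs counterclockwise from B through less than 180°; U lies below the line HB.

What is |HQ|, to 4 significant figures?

37.62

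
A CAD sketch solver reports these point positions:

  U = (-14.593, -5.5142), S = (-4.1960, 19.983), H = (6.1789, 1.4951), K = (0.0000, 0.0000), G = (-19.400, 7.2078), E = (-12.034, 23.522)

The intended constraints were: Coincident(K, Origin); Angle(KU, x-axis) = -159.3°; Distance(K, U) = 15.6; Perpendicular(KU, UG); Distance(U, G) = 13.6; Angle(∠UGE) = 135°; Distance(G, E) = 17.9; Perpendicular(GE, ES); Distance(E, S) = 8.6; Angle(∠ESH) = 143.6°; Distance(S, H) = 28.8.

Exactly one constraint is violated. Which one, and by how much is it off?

Distance(S, H) = 28.8 — off by 7.60.

K = (0.00, 0.00) ✓; KU at -159.3° ✓; |KU| = 15.60 ✓; ∠(KU, UG) = 90.00° ✓; |UG| = 13.60 ✓; ∠UGE = 135.0° ✓; |GE| = 17.90 ✓; ∠(GE, ES) = 90.00° ✓; |ES| = 8.600 ✓; ∠ESH = 143.6° ✓; |SH| = 21.20 ✗.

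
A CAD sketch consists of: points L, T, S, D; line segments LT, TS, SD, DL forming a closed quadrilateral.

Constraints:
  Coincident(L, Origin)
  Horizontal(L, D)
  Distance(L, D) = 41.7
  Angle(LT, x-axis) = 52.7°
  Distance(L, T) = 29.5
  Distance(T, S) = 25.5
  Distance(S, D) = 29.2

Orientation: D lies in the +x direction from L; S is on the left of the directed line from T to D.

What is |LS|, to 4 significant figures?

51.74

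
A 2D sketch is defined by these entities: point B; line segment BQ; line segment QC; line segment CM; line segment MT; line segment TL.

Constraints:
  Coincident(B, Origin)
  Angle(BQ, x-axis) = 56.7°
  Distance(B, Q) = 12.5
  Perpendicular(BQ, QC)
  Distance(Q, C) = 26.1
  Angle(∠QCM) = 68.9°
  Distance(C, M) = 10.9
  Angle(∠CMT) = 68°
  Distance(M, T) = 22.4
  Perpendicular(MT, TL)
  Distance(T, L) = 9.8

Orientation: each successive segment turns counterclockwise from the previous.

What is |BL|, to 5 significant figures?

27.772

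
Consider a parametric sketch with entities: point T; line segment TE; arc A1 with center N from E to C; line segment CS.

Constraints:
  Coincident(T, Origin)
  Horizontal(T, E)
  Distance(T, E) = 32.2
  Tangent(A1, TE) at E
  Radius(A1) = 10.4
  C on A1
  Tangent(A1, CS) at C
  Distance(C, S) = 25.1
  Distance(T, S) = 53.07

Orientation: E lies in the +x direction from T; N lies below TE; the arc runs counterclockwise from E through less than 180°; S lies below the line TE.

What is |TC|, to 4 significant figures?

28.80

Checks: T = (0.00, 0.00) ✓; |NC| = 10.40 ✓; ∠(NC, CS) = 90.00° ✓; |CS| = 25.10 ✓; |TS| = 53.07 ✓.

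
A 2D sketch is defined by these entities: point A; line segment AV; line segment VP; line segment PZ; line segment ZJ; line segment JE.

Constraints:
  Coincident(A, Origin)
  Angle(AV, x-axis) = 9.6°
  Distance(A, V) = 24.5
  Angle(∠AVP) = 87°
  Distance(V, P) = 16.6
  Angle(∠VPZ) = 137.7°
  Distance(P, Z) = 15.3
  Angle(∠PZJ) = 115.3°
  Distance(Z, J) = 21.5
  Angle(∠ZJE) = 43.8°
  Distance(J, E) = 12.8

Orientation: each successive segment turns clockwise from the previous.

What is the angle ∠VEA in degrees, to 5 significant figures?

69.833°

A is at the origin; AV runs at 9.6° with length 24.5, so V = (24.157, 4.0858). ∠AVP = 87.0° gives VP at -83.400° from the x-axis; with |VP| = 16.6, P = (26.065, -12.404). ∠VPZ = 137.7° gives PZ at -125.70° from the x-axis; with |PZ| = 15.3, Z = (17.137, -24.829). ∠PZJ = 115.3° gives ZJ at 169.60° from the x-axis; with |ZJ| = 21.5, J = (-4.0101, -20.948). ∠ZJE = 43.8° gives JE at 33.400° from the x-axis; with |JE| = 12.8, E = (6.6759, -13.902). Then cos ∠VEA = EV·EA / (|EV||EA|), giving 69.833°.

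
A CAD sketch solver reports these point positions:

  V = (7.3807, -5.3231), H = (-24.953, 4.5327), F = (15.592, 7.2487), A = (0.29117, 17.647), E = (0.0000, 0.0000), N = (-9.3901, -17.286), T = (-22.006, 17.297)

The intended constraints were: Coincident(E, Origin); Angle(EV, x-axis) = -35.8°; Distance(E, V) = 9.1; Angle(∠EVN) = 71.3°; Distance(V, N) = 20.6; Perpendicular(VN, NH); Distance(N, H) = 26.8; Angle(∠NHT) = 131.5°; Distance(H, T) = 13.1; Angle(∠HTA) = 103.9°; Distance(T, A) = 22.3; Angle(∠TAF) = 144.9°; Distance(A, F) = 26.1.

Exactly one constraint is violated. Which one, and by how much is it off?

Distance(A, F) = 26.1 — off by 7.60.

E = (0.00, 0.00) ✓; EV at -35.80° ✓; |EV| = 9.100 ✓; ∠EVN = 71.30° ✓; |VN| = 20.60 ✓; ∠(VN, NH) = 90.00° ✓; |NH| = 26.80 ✓; ∠NHT = 131.5° ✓; |HT| = 13.10 ✓; ∠HTA = 103.9° ✓; |TA| = 22.30 ✓; ∠TAF = 144.9° ✓; |AF| = 18.50 ✗.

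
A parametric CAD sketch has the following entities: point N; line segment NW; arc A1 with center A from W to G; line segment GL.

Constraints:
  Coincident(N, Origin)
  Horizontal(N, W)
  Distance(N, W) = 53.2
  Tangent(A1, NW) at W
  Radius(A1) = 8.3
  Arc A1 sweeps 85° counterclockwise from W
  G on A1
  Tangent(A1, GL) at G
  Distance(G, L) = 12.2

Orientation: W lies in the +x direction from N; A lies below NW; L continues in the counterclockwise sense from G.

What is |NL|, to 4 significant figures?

48.10

On A1, W sits at bearing 90° from A; an 85° counterclockwise sweep puts G at bearing 175°, so G = A + 8.3·(cos 175°, sin 175°) = (44.93, -7.577). The tangent condition forces AG to be normal to GL, so GL runs along (−sin 175°, cos 175°); with |GL| = 12.2, L = (43.87, -19.73). Then |NL| = |L − N| = 48.10.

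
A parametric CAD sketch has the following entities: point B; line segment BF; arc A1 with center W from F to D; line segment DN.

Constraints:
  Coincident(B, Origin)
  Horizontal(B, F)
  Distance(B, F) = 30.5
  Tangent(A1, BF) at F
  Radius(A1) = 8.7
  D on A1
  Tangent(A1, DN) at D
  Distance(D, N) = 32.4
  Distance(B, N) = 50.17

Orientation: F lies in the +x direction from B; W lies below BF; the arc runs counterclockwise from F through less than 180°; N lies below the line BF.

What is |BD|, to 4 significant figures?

24.15

Checks: |BF| = 30.50 ✓; |WD| = 8.700 ✓; ∠(WD, DN) = 90.00° ✓; |DN| = 32.40 ✓; |BN| = 50.17 ✓.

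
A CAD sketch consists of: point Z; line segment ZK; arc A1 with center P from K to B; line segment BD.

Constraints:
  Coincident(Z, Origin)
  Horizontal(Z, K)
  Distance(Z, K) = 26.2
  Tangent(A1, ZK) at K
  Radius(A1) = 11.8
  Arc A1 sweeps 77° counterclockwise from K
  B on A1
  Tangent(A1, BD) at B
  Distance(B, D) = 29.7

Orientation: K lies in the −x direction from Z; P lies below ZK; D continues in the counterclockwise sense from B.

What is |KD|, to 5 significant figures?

42.200

Z is at the origin; ZK is horizontal with |ZK| = 26.2 and K on the −x side, so K = (-26.200, 0.0000). Tangency of A1 to ZK means the radius PK is perpendicular to ZK, so P = K + (0, -11.8) = (-26.200, -11.800). On A1, K sits at bearing 90° from P; a 77° counterclockwise sweep puts B at bearing 167°, so B = P + 11.8·(cos 167°, sin 167°) = (-37.698, -9.1456). The tangent condition forces PB to be normal to BD, so BD runs along (−sin 167°, cos 167°); with |BD| = 29.7, D = (-44.379, -38.084). Then |KD| = |D − K| = 42.200.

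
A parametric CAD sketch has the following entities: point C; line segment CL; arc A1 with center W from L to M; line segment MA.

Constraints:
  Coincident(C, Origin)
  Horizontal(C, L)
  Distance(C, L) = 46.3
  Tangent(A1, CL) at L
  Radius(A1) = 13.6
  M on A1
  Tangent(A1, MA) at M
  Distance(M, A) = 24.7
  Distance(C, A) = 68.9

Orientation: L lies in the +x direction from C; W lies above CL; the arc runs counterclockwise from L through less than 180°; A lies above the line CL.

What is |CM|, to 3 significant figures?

61.8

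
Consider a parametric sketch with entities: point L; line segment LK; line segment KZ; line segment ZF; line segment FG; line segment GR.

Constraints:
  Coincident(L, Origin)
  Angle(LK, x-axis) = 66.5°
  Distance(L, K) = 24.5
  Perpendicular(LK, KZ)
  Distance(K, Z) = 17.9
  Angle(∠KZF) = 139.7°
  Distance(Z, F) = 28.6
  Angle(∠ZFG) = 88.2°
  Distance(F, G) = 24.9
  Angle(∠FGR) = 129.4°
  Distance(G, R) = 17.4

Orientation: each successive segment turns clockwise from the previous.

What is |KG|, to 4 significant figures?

43.55

L is at the origin; LK runs at 66.5° with length 24.5, so K = (9.769, 22.47). The perpendicularity gives KZ at right angles to LK, so KZ runs at -23.50°; with |KZ| = 17.9, Z = (26.18, 15.33). ∠KZF = 139.7° gives ZF at -63.80° from the x-axis; with |ZF| = 28.6, F = (38.81, -10.33). ∠ZFG = 88.2° gives FG at -155.6° from the x-axis; with |FG| = 24.9, G = (16.14, -20.62). Then |KG| = |G − K| = 43.55.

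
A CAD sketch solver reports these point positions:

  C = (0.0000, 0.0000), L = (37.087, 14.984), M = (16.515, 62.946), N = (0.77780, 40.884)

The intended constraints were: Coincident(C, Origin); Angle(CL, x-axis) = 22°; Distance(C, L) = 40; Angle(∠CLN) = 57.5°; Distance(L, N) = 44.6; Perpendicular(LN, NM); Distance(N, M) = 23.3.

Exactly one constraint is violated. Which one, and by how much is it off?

Distance(N, M) = 23.3 — off by 3.80.

C = (0.00, 0.00) ✓; CL at 22.00° ✓; |CL| = 40.00 ✓; ∠CLN = 57.50° ✓; |LN| = 44.60 ✓; ∠(LN, NM) = 90.00° ✓; |NM| = 27.10 ✗.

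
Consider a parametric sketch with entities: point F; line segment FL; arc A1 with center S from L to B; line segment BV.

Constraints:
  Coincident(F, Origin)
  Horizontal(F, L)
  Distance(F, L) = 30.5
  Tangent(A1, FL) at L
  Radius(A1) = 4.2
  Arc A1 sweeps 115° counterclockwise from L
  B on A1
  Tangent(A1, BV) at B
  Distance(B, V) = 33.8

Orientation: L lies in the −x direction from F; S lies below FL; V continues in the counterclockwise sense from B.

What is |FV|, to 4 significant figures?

41.73

F is at the origin; F and L share the same y with |FL| = 30.5 and L on the −x side, so L = (-30.50, 0.000). A1 meets FL tangentially, so SL is at right angles to FL, so S = L + (0, -4.2) = (-30.50, -4.200). On A1, L sits at bearing 90° from S; a 115° counterclockwise sweep puts B at bearing 205°, so B = S + 4.2·(cos 205°, sin 205°) = (-34.31, -5.975). The tangent condition forces SB to be normal to BV, so BV runs along (−sin 205°, cos 205°); with |BV| = 33.8, V = (-20.02, -36.61). Then |FV| = |V − F| = 41.73.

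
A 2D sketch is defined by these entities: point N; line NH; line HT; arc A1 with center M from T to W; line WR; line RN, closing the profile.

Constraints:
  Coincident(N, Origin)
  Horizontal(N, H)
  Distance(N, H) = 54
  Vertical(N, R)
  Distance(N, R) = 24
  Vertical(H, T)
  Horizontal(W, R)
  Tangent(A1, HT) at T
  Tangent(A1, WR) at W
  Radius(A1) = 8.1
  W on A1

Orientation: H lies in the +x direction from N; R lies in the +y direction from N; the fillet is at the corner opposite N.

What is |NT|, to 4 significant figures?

56.29

N is at the origin; NH is horizontal with |NH| = 54.0 and H on the +x side, so H = (54.00, 0.000). NR is vertical with |NR| = 24.0 and R on the +y side, so R = (0.000, 24.00). The virtual corner opposite N is at (54.00, 24.00). A1 meets HT tangentially, so MT is at right angles to HT and the tangent condition forces MW to be normal to WR, with radius 8.1, so the center M sits 8.1 in from both sides at M = (45.90, 15.90). That places the tangent points at T = (54.00, 15.90) on HT and W = (45.90, 24.00) on WR. Then |NT| = |T − N| = 56.29.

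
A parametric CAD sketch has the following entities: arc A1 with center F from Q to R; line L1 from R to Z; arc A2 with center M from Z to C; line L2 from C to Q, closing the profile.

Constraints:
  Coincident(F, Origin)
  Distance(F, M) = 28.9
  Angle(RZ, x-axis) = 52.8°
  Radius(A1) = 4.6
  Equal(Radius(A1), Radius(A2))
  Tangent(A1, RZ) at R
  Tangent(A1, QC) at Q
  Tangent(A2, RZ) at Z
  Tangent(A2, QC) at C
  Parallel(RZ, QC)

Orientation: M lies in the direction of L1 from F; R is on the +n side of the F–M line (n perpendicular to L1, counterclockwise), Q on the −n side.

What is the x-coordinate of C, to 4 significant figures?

21.14

Tangency of A1 to both parallel lines with radius 4.6 puts R and Q at F ± 4.6·n: R = (-3.664, 2.781), Q = (3.664, -2.781). Equal radii place Z and C the same way about M: Z = M + 4.6·n = (13.81, 25.80), C = M − 4.6·n = (21.14, 20.24). So C.x = 21.14.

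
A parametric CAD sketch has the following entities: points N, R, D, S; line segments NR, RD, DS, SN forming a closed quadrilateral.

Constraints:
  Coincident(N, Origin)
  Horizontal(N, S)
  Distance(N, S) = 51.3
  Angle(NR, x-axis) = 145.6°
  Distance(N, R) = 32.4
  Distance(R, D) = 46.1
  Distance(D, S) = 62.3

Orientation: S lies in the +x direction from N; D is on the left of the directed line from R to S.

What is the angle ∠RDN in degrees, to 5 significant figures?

40.487°

Checks: |NS| = 51.30 ✓; |NR| = 32.40 ✓; |RD| = 46.10 ✓; |DS| = 62.30 ✓.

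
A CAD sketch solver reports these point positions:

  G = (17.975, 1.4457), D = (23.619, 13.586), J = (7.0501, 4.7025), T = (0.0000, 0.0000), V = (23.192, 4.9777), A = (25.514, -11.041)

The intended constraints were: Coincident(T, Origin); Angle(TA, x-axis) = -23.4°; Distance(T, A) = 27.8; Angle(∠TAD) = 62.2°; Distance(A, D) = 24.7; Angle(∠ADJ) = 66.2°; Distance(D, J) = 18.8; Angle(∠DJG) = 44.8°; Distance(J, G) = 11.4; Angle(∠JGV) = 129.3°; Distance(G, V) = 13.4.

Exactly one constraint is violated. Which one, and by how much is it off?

Distance(G, V) = 13.4 — off by 7.10.

T = (0.00, 0.00) ✓; TA at -23.40° ✓; |TA| = 27.80 ✓; ∠TAD = 62.20° ✓; |AD| = 24.70 ✓; ∠ADJ = 66.20° ✓; |DJ| = 18.80 ✓; ∠DJG = 44.80° ✓; |JG| = 11.40 ✓; ∠JGV = 129.3° ✓; |GV| = 6.300 ✗.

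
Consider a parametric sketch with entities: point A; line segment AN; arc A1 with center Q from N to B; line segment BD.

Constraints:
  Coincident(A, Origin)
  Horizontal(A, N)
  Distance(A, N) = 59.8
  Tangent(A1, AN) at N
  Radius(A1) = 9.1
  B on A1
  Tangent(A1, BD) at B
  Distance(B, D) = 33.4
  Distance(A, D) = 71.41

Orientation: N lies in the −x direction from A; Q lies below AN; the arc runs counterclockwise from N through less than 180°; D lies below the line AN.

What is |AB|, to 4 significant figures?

69.42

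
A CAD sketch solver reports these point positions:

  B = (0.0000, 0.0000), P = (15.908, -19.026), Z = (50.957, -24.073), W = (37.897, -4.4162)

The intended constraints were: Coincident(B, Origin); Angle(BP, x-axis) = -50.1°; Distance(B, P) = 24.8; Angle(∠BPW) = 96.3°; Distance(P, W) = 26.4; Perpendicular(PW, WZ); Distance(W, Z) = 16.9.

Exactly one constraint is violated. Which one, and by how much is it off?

Distance(W, Z) = 16.9 — off by 6.70.

B = (0.00, 0.00) ✓; BP at -50.10° ✓; |BP| = 24.80 ✓; ∠BPW = 96.30° ✓; |PW| = 26.40 ✓; ∠(PW, WZ) = 90.00° ✓; |WZ| = 23.60 ✗.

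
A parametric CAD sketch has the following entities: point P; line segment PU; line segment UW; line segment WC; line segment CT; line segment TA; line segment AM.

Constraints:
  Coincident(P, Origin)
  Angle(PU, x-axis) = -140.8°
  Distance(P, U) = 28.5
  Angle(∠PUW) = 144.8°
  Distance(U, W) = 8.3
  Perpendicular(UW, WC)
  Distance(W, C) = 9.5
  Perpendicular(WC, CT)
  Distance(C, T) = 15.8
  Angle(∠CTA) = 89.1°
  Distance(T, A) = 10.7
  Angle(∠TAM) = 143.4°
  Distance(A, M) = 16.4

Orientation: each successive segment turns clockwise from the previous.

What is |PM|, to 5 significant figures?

40.145

∠CTA = 89.1° gives TA at -86.900° from the x-axis; with |TA| = 10.7, A = (-14.688, -18.697). ∠TAM = 143.4° gives AM at -123.50° from the x-axis; with |AM| = 16.4, M = (-23.740, -32.373). Then |PM| = |M − P| = 40.145.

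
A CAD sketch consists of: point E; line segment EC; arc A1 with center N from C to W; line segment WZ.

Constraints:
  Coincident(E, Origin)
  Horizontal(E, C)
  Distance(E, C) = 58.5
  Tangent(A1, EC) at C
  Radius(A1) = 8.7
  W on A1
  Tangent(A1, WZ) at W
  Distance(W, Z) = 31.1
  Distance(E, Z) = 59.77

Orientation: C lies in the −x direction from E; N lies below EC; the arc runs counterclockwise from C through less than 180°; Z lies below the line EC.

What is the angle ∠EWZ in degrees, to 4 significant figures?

63.46°

E is at the origin; E and C share the same y with |EC| = 58.5 and C on the −x side, so C = (-58.50, 0.000). Since A1 is tangent to EC there, NC ⟂ EC, so N = C + (0, -8.7) = (-58.50, -8.700). Since NW ⟂ WZ (tangency), |NZ| = √(8.7² + 31.1²) = 32.29 regardless of where W sits on A1. So Z lies on both circle(E, 59.77) and circle(N, 32.29); the below-EC intersection is Z = (-45.81, -38.39). W is the foot of the tangent from Z: W = (-65.28, -14.15).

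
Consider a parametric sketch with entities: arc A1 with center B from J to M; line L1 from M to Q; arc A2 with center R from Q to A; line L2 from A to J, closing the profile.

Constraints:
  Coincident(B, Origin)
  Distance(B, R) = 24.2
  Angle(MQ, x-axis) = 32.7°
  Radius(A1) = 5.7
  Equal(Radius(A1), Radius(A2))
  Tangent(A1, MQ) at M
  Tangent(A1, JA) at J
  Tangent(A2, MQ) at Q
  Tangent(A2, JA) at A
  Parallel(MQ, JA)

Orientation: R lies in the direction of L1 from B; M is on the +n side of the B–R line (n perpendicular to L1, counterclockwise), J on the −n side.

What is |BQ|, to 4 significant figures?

24.86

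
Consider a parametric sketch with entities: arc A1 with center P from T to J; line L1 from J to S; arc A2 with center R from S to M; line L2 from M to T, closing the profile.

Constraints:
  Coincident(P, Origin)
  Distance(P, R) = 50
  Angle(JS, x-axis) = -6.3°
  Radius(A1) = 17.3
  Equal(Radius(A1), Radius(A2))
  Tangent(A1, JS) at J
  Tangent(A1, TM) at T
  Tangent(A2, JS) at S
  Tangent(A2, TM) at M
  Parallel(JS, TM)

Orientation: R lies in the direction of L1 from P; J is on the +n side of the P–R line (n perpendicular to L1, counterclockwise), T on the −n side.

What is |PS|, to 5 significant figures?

52.908

Tangency of A1 to both parallel lines with radius 17.3 puts J and T at P ± 17.3·n: J = (1.8984, 17.196), T = (-1.8984, -17.196). Equal radii place S and M the same way about R: S = R + 17.3·n = (51.596, 11.709), M = R − 17.3·n = (47.800, -22.682). Then |PS| = |S − P| = 52.908.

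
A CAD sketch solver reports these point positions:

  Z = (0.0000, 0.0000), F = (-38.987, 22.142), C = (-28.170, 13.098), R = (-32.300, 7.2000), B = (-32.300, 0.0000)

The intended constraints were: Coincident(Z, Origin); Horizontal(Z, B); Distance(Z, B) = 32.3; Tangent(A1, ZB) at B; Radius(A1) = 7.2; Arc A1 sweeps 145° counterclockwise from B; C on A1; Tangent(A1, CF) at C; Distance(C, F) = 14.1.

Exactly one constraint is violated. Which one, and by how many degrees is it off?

Tangent(A1, CF) at C — off by 4.90°.

Z = (0.00, 0.00) ✓; Z.y = 0.00, B.y = 0.00 ✓; |ZB| = 32.30 ✓; ∠(RB, BZ) = 90.00° ✓; |RB| = 7.200 ✓; bearing(R→C) − bearing(R→B) = 145.0° ✓; |RC| = 7.200 ✓; ∠(RC, CF) = 94.90° ✗; |CF| = 14.10 ✓.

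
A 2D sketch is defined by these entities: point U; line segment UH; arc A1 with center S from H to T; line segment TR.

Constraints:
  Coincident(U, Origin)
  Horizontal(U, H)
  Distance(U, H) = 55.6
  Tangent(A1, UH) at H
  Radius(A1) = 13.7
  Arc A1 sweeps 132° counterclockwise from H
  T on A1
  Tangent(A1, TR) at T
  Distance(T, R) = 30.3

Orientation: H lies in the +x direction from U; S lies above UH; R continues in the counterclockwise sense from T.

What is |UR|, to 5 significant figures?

64.270

U is at the origin; UH is horizontal with |UH| = 55.6 and H on the +x side, so H = (55.600, 0.0000). Tangency of A1 to UH means the radius SH is perpendicular to UH, so S = H + (0, 13.7) = (55.600, 13.700). On A1, H sits at bearing -90° from S; a 132° counterclockwise sweep puts T at bearing 42°, so T = S + 13.7·(cos 42°, sin 42°) = (65.781, 22.867). The tangent condition forces ST to be normal to TR, so TR runs along (−sin 42°, cos 42°); with |TR| = 30.3, R = (45.506, 45.384). Then |UR| = |R − U| = 64.270.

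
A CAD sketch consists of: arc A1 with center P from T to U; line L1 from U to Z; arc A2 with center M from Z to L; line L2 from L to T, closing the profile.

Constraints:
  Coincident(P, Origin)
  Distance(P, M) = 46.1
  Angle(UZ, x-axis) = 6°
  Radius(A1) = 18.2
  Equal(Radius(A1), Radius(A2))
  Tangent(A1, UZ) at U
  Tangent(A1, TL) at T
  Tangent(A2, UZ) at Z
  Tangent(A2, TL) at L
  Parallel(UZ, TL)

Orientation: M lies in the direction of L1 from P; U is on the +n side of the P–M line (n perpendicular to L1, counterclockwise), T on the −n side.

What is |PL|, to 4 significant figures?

49.56

Tangency of A1 to both parallel lines with radius 18.2 puts U and T at P ± 18.2·n: U = (-1.902, 18.10), T = (1.902, -18.10). Equal radii place Z and L the same way about M: Z = M + 18.2·n = (43.95, 22.92), L = M − 18.2·n = (47.75, -13.28). Then |PL| = |L − P| = 49.56.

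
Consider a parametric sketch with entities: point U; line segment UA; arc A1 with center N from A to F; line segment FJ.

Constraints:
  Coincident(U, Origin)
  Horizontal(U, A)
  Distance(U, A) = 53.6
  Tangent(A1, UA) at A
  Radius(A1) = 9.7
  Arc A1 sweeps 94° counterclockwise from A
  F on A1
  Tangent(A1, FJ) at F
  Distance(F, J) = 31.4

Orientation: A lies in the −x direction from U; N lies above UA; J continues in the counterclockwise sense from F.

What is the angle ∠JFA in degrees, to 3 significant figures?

133°

U is at the origin; U and A share the same y with |UA| = 53.6 and A on the −x side, so A = (-53.6, 0.00). Since A1 is tangent to UA there, NA ⟂ UA, so N = A + (0, 9.7) = (-53.6, 9.70). On A1, A sits at bearing -90° from N; a 94° counterclockwise sweep puts F at bearing 4°, so F = N + 9.7·(cos 4°, sin 4°) = (-43.9, 10.4). The tangent condition forces NF to be normal to FJ, so FJ runs along (−sin 4°, cos 4°); with |FJ| = 31.4, J = (-46.1, 41.7). Then cos ∠JFA = FJ·FA / (|FJ||FA|), giving 133°.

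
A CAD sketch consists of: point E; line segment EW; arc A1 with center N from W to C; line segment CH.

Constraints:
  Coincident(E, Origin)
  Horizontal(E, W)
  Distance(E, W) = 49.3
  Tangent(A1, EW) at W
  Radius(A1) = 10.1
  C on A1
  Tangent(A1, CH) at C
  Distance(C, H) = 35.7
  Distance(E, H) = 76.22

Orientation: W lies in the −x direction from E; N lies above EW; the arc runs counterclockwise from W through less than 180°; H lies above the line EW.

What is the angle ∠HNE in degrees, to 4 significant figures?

120.6°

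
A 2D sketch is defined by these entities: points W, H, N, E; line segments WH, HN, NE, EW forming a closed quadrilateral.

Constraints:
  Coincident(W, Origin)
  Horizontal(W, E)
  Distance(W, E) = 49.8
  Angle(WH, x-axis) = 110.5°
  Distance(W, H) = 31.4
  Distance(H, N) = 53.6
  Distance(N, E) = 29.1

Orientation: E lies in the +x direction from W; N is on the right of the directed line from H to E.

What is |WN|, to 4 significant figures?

26.07

W is at the origin; W and E share the same y with |WE| = 49.8 and E in +x, so E = (49.8, 0). WH runs at 110.5° with |WH| = 31.4, so H = (-11.00, 29.41). N is determined by |HN| = 53.6 and |NE| = 29.1 together: it lies at the intersection of circle(H, 53.6) and circle(E, 29.1). With |HE| = 67.54, the foot of the radical line on HE is 48.77 from H and the perpendicular offset is √(53.6² − 48.77²) = 22.24. Taking the right-of-HE solution: N = (23.22, -11.85).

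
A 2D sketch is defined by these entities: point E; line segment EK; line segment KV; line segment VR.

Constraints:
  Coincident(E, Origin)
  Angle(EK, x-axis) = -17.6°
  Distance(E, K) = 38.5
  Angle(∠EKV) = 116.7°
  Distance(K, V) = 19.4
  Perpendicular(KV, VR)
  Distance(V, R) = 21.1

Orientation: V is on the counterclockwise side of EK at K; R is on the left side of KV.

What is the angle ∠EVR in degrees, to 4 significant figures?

46.86°

E is at the origin; EK runs at -17.6° with length 38.5, so K = 38.5·(cos -17.6°, sin -17.6°) = (36.70, -11.64). ∠EKV = 116.7°, so KV runs at -17.6° + (180° − 116.7°) = 45.70° from the x-axis; with |KV| = 19.4, V = K + 19.4·(cos 45.70°, sin 45.70°) = (50.25, 2.243). KV ⟂ VR; with |VR| = 21.1 on the left of KV, R = V + 21.1·(-0.7157, 0.6984) = (35.15, 16.98). Then cos ∠EVR = VE·VR / (|VE||VR|), giving 46.86°.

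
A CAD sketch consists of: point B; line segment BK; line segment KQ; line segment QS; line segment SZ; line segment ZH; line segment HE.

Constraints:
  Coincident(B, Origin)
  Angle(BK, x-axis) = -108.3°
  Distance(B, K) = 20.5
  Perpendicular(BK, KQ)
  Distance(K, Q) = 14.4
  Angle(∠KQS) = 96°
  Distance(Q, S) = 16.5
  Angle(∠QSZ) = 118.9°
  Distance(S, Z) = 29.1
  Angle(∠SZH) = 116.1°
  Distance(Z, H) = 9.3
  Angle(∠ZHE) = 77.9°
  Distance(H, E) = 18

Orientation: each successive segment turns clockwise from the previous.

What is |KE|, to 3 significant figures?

15.5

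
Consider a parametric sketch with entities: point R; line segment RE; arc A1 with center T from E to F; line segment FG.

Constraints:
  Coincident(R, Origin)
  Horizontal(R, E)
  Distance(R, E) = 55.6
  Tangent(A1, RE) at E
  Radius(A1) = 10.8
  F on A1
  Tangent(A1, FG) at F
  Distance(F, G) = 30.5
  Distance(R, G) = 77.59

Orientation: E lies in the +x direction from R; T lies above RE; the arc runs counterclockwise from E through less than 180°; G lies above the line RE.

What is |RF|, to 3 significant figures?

67.3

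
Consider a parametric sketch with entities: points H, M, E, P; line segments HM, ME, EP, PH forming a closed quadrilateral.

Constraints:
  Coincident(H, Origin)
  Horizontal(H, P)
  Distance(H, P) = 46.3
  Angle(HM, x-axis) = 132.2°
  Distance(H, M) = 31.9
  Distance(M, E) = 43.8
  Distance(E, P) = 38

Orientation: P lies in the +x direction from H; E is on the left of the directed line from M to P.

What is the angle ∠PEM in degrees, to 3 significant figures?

122°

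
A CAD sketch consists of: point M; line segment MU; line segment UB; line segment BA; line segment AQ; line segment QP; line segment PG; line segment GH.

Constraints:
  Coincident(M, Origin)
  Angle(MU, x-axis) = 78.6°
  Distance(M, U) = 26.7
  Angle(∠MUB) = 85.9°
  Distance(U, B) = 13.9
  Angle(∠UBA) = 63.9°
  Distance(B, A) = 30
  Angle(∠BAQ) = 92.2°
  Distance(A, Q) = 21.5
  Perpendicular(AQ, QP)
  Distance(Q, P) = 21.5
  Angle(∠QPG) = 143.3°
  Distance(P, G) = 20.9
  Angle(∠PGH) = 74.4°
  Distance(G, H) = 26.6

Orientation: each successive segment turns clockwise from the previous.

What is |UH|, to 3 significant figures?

20.1

M is at the origin; MU runs at 78.6° with length 26.7, so U = (5.28, 26.2). ∠MUB = 85.9° gives UB at -15.5° from the x-axis; with |UB| = 13.9, B = (18.7, 22.5). ∠UBA = 63.9° gives BA at -132° from the x-axis; with |BA| = 30.0, A = (-1.25, 0.0247). ∠BAQ = 92.2° gives AQ at 141° from the x-axis; with |AQ| = 21.5, Q = (-17.9, 13.7). AQ ⟂ QP, so QP runs at 50.6°; with |QP| = 21.5, P = (-4.21, 30.3). ∠QPG = 143.3° gives PG at 13.9° from the x-axis; with |PG| = 20.9, G = (16.1, 35.3). ∠PGH = 74.4° gives GH at -91.7° from the x-axis; with |GH| = 26.6, H = (15.3, 8.72). Then |UH| = |H − U| = 20.1.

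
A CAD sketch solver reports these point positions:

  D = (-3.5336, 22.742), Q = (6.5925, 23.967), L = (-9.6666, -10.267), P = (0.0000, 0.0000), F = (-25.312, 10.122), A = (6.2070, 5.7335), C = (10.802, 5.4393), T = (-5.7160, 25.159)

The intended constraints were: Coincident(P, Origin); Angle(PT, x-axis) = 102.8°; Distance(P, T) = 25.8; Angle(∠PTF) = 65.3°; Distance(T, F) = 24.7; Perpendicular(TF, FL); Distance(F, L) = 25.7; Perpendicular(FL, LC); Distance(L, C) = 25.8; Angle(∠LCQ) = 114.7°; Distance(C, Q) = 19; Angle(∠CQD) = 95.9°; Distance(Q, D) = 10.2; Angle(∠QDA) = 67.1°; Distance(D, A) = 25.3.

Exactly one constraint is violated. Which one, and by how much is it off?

Distance(D, A) = 25.3 — off by 5.70.

P = (0.00, 0.00) ✓; PT at 102.8° ✓; |PT| = 25.80 ✓; ∠PTF = 65.30° ✓; |TF| = 24.70 ✓; ∠(TF, FL) = 90.00° ✓; |FL| = 25.70 ✓; ∠(FL, LC) = 90.00° ✓; |LC| = 25.80 ✓; ∠LCQ = 114.7° ✓; |CQ| = 19.00 ✓; ∠CQD = 95.90° ✓; |QD| = 10.20 ✓; ∠QDA = 67.10° ✓; |DA| = 19.60 ✗.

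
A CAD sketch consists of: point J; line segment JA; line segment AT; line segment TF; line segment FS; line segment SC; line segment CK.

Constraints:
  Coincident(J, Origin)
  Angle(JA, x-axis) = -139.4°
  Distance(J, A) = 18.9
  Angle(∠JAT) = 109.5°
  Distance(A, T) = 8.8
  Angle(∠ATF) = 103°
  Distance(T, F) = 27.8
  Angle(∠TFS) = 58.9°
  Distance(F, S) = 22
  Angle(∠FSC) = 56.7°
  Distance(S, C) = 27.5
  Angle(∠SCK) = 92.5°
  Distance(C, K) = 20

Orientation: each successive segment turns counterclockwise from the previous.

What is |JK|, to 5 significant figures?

35.092

J is at the origin; JA runs at -139.4° with length 18.9, so A = (-14.350, -12.300). ∠JAT = 109.5° gives AT at -68.900° from the x-axis; with |AT| = 8.8, T = (-11.182, -20.510). ∠ATF = 103.0° gives TF at 8.1000° from the x-axis; with |TF| = 27.8, F = (16.340, -16.593). ∠TFS = 58.9° gives FS at 129.20° from the x-axis; with |FS| = 22.0, S = (2.4358, 0.45621). ∠FSC = 56.7° gives SC at -107.50° from the x-axis; with |SC| = 27.5, C = (-5.8337, -25.771). ∠SCK = 92.5° gives CK at -20.000° from the x-axis; with |CK| = 20.0, K = (12.960, -32.611). Then |JK| = |K − J| = 35.092.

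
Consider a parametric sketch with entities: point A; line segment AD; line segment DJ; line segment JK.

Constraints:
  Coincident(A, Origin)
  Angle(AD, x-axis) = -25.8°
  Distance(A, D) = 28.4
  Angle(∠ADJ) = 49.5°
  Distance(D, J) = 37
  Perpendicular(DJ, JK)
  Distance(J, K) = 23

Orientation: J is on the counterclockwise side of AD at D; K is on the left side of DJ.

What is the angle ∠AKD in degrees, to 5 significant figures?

27.538°

A is at the origin; AD runs at -25.8° with length 28.4, so D = 28.4·(cos -25.8°, sin -25.8°) = (25.569, -12.361). ∠ADJ = 49.5°, so DJ runs at -25.8° + (180° − 49.5°) = 104.70° from the x-axis; with |DJ| = 37.0, J = D + 37.0·(cos 104.70°, sin 104.70°) = (16.180, 23.428). The perpendicularity gives JK at right angles to DJ; with |JK| = 23.0 on the left of DJ, K = J + 23.0·(-0.96727, -0.25376) = (-6.0671, 17.592). Then cos ∠AKD = KA·KD / (|KA||KD|), giving 27.538°.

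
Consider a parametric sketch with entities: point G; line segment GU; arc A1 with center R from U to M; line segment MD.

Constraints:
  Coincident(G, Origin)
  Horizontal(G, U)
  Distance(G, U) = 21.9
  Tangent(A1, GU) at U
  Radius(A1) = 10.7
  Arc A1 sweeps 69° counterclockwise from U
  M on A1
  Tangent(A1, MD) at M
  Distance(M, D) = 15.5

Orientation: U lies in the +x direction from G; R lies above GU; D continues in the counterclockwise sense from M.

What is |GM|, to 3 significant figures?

32.6

G is at the origin; G and U share the same y with |GU| = 21.9 and U on the +x side, so U = (21.9, 0.00). Since A1 is tangent to GU there, RU ⟂ GU, so R = U + (0, 10.7) = (21.9, 10.7). On A1, U sits at bearing -90° from R; a 69° counterclockwise sweep puts M at bearing -21°, so M = R + 10.7·(cos -21°, sin -21°) = (31.9, 6.87). Then |GM| = |M − G| = 32.6.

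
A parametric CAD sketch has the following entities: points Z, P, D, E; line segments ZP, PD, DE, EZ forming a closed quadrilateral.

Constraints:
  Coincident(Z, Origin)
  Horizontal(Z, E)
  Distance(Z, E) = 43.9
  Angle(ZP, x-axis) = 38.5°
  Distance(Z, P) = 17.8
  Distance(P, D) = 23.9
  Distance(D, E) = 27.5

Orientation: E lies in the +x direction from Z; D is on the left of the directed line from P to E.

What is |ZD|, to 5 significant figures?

41.694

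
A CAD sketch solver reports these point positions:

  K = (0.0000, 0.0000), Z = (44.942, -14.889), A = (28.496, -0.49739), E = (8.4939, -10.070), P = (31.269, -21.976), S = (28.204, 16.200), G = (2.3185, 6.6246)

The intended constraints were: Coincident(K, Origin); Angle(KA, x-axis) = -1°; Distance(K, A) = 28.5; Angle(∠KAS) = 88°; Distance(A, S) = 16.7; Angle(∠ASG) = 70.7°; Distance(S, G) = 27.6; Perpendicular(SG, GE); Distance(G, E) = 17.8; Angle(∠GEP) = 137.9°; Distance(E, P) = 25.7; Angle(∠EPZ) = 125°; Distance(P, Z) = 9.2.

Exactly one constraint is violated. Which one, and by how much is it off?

Distance(P, Z) = 9.2 — off by 6.20.

K = (0.00, 0.00) ✓; KA at -1.000° ✓; |KA| = 28.50 ✓; ∠KAS = 88.00° ✓; |AS| = 16.70 ✓; ∠ASG = 70.70° ✓; |SG| = 27.60 ✓; ∠(SG, GE) = 90.00° ✓; |GE| = 17.80 ✓; ∠GEP = 137.9° ✓; |EP| = 25.70 ✓; ∠EPZ = 125.0° ✓; |PZ| = 15.40 ✗.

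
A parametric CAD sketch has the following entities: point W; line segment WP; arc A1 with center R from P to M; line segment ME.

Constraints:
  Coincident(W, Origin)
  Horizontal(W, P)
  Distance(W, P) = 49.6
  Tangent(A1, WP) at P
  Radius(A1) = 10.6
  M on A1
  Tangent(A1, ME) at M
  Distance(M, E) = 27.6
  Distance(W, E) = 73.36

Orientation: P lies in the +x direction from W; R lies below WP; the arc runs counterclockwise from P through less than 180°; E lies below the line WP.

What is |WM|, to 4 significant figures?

46.55

Checks: |RM| = 10.60 ✓; ∠(RM, ME) = 90.00° ✓; |ME| = 27.60 ✓; |WE| = 73.36 ✓.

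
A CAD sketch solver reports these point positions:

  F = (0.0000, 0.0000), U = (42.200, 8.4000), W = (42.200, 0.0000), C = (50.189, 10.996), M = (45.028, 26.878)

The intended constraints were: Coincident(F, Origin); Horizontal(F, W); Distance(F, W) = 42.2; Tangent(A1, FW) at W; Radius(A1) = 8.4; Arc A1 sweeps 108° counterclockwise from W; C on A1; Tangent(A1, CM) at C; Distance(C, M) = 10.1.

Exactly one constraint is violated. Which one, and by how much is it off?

Distance(C, M) = 10.1 — off by 6.60.

F = (0.00, 0.00) ✓; F.y = 0.00, W.y = 0.00 ✓; |FW| = 42.20 ✓; ∠(UW, WF) = 90.00° ✓; |UW| = 8.400 ✓; bearing(U→C) − bearing(U→W) = 108.0° ✓; |UC| = 8.400 ✓; ∠(UC, CM) = 90.00° ✓; |CM| = 16.70 ✗.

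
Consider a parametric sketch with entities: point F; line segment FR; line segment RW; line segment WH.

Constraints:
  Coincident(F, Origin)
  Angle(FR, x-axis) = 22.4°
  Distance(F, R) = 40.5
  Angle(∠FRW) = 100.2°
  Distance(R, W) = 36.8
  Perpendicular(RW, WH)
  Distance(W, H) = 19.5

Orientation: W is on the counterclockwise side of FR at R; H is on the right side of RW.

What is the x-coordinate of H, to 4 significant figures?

48.73

∠FRW = 100.2°, so RW runs at 22.4° + (180° − 100.2°) = 102.2° from the x-axis; with |RW| = 36.8, W = R + 36.8·(cos 102.2°, sin 102.2°) = (29.67, 51.40). The perpendicularity gives WH at right angles to RW; with |WH| = 19.5 on the right of RW, H = W + 19.5·(0.9774, 0.2113) = (48.73, 55.52). So H.x = 48.73.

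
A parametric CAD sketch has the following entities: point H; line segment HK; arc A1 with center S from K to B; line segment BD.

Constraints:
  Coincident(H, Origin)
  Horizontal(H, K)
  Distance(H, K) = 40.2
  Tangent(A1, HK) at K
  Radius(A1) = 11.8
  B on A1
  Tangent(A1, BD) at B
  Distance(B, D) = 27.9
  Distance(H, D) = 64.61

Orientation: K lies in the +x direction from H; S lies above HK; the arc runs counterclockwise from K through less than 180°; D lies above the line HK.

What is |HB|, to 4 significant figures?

53.45

Checks: |HK| = 40.20 ✓; |SB| = 11.80 ✓; ∠(SB, BD) = 90.00° ✓; |BD| = 27.90 ✓; |HD| = 64.61 ✓.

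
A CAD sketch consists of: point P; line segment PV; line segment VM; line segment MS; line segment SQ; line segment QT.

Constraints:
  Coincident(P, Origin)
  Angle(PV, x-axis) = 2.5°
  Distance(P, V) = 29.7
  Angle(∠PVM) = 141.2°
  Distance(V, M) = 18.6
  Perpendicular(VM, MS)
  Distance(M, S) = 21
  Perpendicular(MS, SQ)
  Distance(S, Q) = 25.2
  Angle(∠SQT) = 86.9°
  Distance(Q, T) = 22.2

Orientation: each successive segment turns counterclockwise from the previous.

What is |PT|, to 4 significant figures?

26.57

P is at the origin; PV runs at 2.5° with length 29.7, so V = (29.67, 1.295). ∠PVM = 141.2° gives VM at 41.30° from the x-axis; with |VM| = 18.6, M = (43.65, 13.57). The perpendicularity gives MS at right angles to VM, so MS runs at 131.3°; with |MS| = 21.0, S = (29.79, 29.35). The perpendicularity gives SQ at right angles to MS, so SQ runs at -138.7°; with |SQ| = 25.2, Q = (10.85, 12.72). ∠SQT = 86.9° gives QT at -45.60° from the x-axis; with |QT| = 22.2, T = (26.39, -3.145). Then |PT| = |T − P| = 26.57.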